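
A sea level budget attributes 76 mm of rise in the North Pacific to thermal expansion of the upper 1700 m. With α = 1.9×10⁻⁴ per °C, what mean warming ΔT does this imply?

0.235 °C

ΔT = Δh/(αH) = 0.076 / (1.9×10⁻⁴ × 1700) ≈ 0.2353 °C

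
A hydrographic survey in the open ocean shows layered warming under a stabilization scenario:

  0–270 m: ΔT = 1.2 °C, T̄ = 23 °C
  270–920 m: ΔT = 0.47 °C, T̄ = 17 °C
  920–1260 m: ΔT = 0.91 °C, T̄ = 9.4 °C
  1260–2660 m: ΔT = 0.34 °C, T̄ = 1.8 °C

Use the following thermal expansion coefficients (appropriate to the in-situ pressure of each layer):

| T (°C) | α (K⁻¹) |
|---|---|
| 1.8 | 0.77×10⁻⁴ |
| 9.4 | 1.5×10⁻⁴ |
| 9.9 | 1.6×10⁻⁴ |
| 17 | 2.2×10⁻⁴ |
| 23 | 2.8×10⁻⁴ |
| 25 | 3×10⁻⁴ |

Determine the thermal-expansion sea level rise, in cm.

24.1 cm

Layer 1 at 23 °C → α = 2.8×10⁻⁴ K⁻¹
Layer 2 at 17 °C → α = 2.2×10⁻⁴ K⁻¹
Layer 3 at 9.4 °C → α = 1.5×10⁻⁴ K⁻¹
Layer 4 at 1.8 °C → α = 0.77×10⁻⁴ K⁻¹
Layer 1: 2.8×10⁻⁴ × 1.2 × 270 = 0.09072 m
270–920 m: 2.2×10⁻⁴ × 0.47 × 650 = 0.06721 m
920–1260 m: 340 × 0.91 × 1.5×10⁻⁴ = 0.04641 m
Layer 4: 0.77×10⁻⁴ × 1400 × 0.34 = 0.036652 m
Δh = 0.09072 + 0.06721 + 0.04641 + 0.036652 = 0.240992 m ≈ 24.1 cm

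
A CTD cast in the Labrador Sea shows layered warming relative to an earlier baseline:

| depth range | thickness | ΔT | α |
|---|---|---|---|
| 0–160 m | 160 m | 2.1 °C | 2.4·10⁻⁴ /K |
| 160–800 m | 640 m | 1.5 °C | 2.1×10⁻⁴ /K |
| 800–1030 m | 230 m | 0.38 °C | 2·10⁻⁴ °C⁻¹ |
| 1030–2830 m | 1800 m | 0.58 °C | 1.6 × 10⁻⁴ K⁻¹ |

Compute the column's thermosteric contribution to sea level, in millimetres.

0–160 m: 2.1 × 160 × 2.4×10⁻⁴ = 0.08064 m
Layer 2: 640 × 1.5 × 2.1×10⁻⁴ = 0.20160 m
230 × 2×10⁻⁴ × 0.38 = 0.01748 m
Layer 4: 0.58 × 1.6×10⁻⁴ × 1800 = 0.16704 m
Δh = 0.08064 + 0.20160 + 0.01748 + 0.16704 = 0.46676 m

about 470 mm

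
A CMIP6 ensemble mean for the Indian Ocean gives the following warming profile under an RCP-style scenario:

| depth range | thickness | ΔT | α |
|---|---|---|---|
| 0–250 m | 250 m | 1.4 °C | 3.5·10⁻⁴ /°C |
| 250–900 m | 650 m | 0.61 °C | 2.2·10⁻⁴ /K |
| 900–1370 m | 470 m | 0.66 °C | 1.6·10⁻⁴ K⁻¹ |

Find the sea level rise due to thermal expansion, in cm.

0–250 m: 250 × 3.5×10⁻⁴ × 1.4 = 0.12250 m
250–900 m: 0.61 × 650 × 2.2×10⁻⁴ = 0.08723 m
Layer 3: 0.66 × 1.6×10⁻⁴ × 470 = 0.049632 m
Δh = 0.12250 + 0.08723 + 0.049632 = 0.259362 m ≈ 25.9 cm

25.9 cm of thermosteric rise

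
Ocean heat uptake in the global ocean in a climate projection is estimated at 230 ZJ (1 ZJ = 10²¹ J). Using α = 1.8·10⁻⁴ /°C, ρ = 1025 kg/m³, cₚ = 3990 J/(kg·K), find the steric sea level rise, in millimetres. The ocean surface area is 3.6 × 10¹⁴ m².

Δh = 28.1 mm

Per unit area: Q = 230×10²¹ / (3.6×10¹⁴) ≈ 6.389×10⁸ J/m²
Δh = αQ/(ρcₚ) = 1.8×10⁻⁴ × 6.389×10⁸ / (1025 × 3990) ≈ 0.02812 m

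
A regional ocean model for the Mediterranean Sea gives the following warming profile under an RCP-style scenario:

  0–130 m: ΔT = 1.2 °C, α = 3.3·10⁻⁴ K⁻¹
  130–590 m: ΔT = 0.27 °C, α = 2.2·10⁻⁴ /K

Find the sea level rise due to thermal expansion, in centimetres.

Layer 1: 3.3×10⁻⁴ × 130 × 1.2 = 0.05148 m
460 × 0.27 × 2.2×10⁻⁴ = 0.027324 m
Δh = 0.05148 + 0.027324 = 0.078804 m

about 7.88 cm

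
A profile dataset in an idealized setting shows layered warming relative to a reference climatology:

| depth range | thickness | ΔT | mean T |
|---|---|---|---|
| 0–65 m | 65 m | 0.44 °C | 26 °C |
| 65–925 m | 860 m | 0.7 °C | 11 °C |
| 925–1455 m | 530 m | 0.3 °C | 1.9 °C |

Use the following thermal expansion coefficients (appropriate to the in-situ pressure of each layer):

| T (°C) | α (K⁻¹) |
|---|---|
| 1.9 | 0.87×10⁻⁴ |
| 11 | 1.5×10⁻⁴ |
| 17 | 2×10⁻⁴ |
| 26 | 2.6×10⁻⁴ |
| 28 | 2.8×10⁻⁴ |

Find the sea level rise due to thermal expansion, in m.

0.112 m

Layer 1 at 26 °C → α = 2.6×10⁻⁴ K⁻¹
Layer 2 at 11 °C → α = 1.5×10⁻⁴ K⁻¹
Layer 3 at 1.9 °C → α = 0.87×10⁻⁴ K⁻¹
Layer 1: 65 × 0.44 × 2.6×10⁻⁴ = 0.007436 m
860 × 1.5×10⁻⁴ × 0.7 = 0.09030 m
925–1455 m: 0.87×10⁻⁴ × 530 × 0.3 = 0.013833 m
Δh = 0.007436 + 0.09030 + 0.013833 = 0.111569 m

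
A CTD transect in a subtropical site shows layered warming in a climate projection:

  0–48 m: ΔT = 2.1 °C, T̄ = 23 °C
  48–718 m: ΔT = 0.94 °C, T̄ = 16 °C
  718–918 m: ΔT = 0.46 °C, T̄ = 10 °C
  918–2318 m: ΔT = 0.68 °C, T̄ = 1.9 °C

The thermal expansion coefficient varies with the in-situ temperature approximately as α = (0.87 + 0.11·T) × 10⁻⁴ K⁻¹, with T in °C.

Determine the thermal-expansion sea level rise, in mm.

321 mm of thermosteric rise

Layer 1: α = (0.87 + 0.11×23)×10⁻⁴ = 3.4×10⁻⁴ K⁻¹
Layer 2: α = (0.87 + 0.11×16)×10⁻⁴ = 2.63×10⁻⁴ K⁻¹
Layer 3: α = (0.87 + 0.11×10)×10⁻⁴ = 1.97×10⁻⁴ K⁻¹
Layer 4: α = (0.87 + 0.11×1.9)×10⁻⁴ = 1.079×10⁻⁴ K⁻¹
3.4×10⁻⁴ × 2.1 × 48 = 0.034272 m
Layer 2: 2.63×10⁻⁴ × 670 × 0.94 = 0.1656374 m
0.46 × 200 × 1.97×10⁻⁴ = 0.018124 m
918–2318 m: 1.079×10⁻⁴ × 0.68 × 1400 = 0.1027208 m
Δh = 0.034272 + 0.1656374 + 0.018124 + 0.1027208 = 0.3207542 m ≈ 321 mm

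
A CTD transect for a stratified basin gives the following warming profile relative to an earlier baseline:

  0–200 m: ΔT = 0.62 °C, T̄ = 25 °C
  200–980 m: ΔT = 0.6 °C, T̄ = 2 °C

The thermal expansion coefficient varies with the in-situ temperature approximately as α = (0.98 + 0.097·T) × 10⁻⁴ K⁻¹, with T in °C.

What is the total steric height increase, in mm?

Layer 1: α = (0.98 + 0.097×25)×10⁻⁴ = 3.405×10⁻⁴ K⁻¹
Layer 2: α = (0.98 + 0.097×2)×10⁻⁴ = 1.174×10⁻⁴ K⁻¹
Layer 1: 0.62 × 200 × 3.405×10⁻⁴ = 0.042222 m
Layer 2: 0.6 × 1.174×10⁻⁴ × 780 = 0.0549432 m
Δh = 0.042222 + 0.0549432 = 0.0971652 m

Δh = 97 mm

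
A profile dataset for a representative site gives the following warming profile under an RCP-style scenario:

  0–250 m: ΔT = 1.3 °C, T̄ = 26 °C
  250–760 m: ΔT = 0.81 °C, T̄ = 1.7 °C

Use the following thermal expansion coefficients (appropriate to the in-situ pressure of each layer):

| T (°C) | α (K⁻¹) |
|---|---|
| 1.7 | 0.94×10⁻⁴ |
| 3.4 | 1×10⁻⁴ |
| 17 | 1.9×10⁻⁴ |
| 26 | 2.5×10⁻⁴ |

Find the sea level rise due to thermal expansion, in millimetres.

120 mm of thermosteric rise

Layer 1 at 26 °C → α = 2.5×10⁻⁴ K⁻¹
Layer 2 at 1.7 °C → α = 0.94×10⁻⁴ K⁻¹
250 × 2.5×10⁻⁴ × 1.3 = 0.08125 m
250–760 m: 0.94×10⁻⁴ × 510 × 0.81 = 0.0388314 m
Δh = 0.08125 + 0.0388314 = 0.1200814 m ≈ 120 mm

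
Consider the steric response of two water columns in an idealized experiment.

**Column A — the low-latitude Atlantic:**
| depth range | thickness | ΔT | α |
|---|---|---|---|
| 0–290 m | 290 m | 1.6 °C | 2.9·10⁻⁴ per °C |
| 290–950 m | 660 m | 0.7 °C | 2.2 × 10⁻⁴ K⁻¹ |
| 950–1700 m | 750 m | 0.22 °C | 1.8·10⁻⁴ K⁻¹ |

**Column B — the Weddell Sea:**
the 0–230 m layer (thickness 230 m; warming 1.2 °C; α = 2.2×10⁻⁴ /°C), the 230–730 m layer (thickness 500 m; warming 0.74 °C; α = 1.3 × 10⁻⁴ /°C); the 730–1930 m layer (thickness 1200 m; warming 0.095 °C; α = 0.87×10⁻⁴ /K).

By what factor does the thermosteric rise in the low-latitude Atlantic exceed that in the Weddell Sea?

A Layer 1: 1.6 × 2.9×10⁻⁴ × 290 = 0.13456 m
A Layer 2: 2.2×10⁻⁴ × 660 × 0.7 = 0.10164 m
A 1.8×10⁻⁴ × 750 × 0.22 = 0.02970 m
A total: 0.26590 m
B 2.2×10⁻⁴ × 230 × 1.2 = 0.06072 m
B Layer 2: 1.3×10⁻⁴ × 0.74 × 500 = 0.04810 m
B 730–1930 m: 0.095 × 1200 × 0.87×10⁻⁴ = 0.009918 m
B total: 0.118738 m
Ratio: 0.26590 / 0.118738 ≈ 2.239

2.2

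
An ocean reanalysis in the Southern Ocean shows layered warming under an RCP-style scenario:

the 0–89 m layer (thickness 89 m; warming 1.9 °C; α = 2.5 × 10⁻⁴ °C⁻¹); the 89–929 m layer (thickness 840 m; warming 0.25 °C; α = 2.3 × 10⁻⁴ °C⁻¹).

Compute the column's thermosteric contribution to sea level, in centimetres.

9.06 cm of thermosteric rise

89 × 1.9 × 2.5×10⁻⁴ = 0.042275 m
Layer 2: 2.3×10⁻⁴ × 0.25 × 840 = 0.04830 m
Δh = 0.042275 + 0.04830 = 0.090575 m ≈ 9.06 cm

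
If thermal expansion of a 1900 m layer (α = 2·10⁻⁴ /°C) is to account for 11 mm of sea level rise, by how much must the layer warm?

ΔT = Δh/(αH) = 0.011 / (2×10⁻⁴ × 1900) ≈ 0.02895 K

about 0.029 K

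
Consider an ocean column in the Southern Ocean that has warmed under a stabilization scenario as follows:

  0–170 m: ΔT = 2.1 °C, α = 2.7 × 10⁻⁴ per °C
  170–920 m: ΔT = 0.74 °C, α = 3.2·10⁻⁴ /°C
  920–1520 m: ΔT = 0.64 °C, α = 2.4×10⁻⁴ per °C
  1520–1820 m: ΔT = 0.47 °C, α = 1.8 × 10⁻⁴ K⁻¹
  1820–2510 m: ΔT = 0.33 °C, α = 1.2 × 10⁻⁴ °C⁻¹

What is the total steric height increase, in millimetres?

419 mm of thermosteric rise

Layer 1: 170 × 2.7×10⁻⁴ × 2.1 = 0.09639 m
Layer 2: 3.2×10⁻⁴ × 0.74 × 750 = 0.17760 m
920–1520 m: 2.4×10⁻⁴ × 0.64 × 600 = 0.09216 m
1.8×10⁻⁴ × 300 × 0.47 = 0.02538 m
Layer 5: 690 × 0.33 × 1.2×10⁻⁴ = 0.027324 m
Δh = 0.09639 + 0.17760 + 0.09216 + 0.02538 + 0.027324 = 0.418854 m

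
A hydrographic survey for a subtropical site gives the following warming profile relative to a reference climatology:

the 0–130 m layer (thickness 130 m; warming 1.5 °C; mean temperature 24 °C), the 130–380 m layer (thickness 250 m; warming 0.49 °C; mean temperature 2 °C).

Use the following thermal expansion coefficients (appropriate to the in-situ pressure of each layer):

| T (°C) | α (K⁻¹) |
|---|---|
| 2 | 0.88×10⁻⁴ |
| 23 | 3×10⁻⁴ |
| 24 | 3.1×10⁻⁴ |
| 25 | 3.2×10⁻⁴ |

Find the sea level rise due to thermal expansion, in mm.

about 71.2 mm

Layer 1 at 24 °C → α = 3.1×10⁻⁴ K⁻¹
Layer 2 at 2 °C → α = 0.88×10⁻⁴ K⁻¹
3.1×10⁻⁴ × 1.5 × 130 = 0.06045 m
0.49 × 250 × 0.88×10⁻⁴ = 0.01078 m
Δh = 0.06045 + 0.01078 = 0.07123 m ≈ 71.2 mm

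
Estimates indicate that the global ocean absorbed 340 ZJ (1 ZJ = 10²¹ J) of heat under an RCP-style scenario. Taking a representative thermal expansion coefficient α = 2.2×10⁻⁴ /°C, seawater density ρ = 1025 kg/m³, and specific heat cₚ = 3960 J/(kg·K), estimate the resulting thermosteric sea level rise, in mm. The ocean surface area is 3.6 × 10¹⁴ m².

Δh ≈ 51 mm

Per unit area: Q = 340×10²¹ / (3.6×10¹⁴) ≈ 9.444×10⁸ J/m²
Δh = αQ/(ρcₚ) = 2.2×10⁻⁴ × 9.444×10⁸ / (1025 × 3960) ≈ 0.051187 m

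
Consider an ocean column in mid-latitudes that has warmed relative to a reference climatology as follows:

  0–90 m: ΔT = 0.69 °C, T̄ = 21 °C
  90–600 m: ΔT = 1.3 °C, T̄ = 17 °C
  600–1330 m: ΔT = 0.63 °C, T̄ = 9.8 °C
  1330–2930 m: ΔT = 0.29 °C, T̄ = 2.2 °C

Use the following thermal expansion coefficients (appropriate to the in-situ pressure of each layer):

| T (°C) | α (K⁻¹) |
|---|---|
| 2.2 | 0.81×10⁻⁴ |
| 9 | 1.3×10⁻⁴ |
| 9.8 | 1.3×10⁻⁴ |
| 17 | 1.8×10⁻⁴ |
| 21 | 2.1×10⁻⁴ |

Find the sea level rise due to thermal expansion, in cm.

Layer 1 at 21 °C → α = 2.1×10⁻⁴ K⁻¹
Layer 2 at 17 °C → α = 1.8×10⁻⁴ K⁻¹
Layer 3 at 9.8 °C → α = 1.3×10⁻⁴ K⁻¹
Layer 4 at 2.2 °C → α = 0.81×10⁻⁴ K⁻¹
0–90 m: 90 × 2.1×10⁻⁴ × 0.69 = 0.013041 m
90–600 m: 510 × 1.3 × 1.8×10⁻⁴ = 0.11934 m
600–1330 m: 1.3×10⁻⁴ × 0.63 × 730 = 0.059787 m
1600 × 0.81×10⁻⁴ × 0.29 = 0.037584 m
Δh = 0.013041 + 0.11934 + 0.059787 + 0.037584 = 0.229752 m

about 23.0 cm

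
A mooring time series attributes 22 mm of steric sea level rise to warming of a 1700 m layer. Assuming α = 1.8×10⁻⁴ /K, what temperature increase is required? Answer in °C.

ΔT = Δh/(αH) = 0.022 / (1.8×10⁻⁴ × 1700) ≈ 0.07190 °C

ΔT ≈ 0.072 °C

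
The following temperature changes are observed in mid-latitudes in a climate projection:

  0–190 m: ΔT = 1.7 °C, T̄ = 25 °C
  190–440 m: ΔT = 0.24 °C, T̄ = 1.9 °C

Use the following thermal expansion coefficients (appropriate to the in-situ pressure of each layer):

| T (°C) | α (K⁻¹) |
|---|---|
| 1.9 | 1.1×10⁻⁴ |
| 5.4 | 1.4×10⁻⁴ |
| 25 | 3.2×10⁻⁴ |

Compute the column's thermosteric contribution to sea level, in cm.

11 cm

Layer 1 at 25 °C → α = 3.2×10⁻⁴ K⁻¹
Layer 2 at 1.9 °C → α = 1.1×10⁻⁴ K⁻¹
Layer 1: 1.7 × 190 × 3.2×10⁻⁴ = 0.10336 m
190–440 m: 1.1×10⁻⁴ × 250 × 0.24 = 0.00660 m
Δh = 0.10336 + 0.00660 = 0.10996 m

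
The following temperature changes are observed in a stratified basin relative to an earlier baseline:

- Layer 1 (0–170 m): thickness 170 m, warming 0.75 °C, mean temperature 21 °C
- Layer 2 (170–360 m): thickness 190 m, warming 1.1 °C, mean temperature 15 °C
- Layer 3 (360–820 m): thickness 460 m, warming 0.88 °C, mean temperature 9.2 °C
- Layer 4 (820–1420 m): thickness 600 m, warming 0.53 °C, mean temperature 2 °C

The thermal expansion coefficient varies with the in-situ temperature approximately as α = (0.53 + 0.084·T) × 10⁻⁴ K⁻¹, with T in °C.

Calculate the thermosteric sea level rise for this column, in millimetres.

Layer 1: α = (0.53 + 0.084×21)×10⁻⁴ = 2.294×10⁻⁴ K⁻¹
Layer 2: α = (0.53 + 0.084×15)×10⁻⁴ = 1.79×10⁻⁴ K⁻¹
Layer 3: α = (0.53 + 0.084×9.2)×10⁻⁴ = 1.3028×10⁻⁴ K⁻¹
Layer 4: α = (0.53 + 0.084×2)×10⁻⁴ = 0.698×10⁻⁴ K⁻¹
0–170 m: 2.294×10⁻⁴ × 170 × 0.75 = 0.0292485 m
1.1 × 1.79×10⁻⁴ × 190 = 0.037411 m
360–820 m: 460 × 1.3028×10⁻⁴ × 0.88 = 0.052737344 m
Layer 4: 0.698×10⁻⁴ × 600 × 0.53 = 0.0221964 m
Δh = 0.0292485 + 0.037411 + 0.052737344 + 0.0221964 = 0.141593244 m

Δh ≈ 142 mm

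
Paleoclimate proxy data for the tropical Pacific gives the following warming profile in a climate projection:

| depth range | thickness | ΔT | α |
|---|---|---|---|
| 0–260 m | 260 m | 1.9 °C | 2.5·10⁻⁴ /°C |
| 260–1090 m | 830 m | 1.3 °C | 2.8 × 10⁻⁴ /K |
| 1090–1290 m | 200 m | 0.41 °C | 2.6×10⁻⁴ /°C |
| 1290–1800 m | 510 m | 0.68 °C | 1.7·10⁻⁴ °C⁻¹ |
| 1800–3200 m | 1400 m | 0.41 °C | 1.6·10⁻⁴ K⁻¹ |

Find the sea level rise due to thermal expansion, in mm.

Layer 1: 260 × 2.5×10⁻⁴ × 1.9 = 0.12350 m
Layer 2: 2.8×10⁻⁴ × 1.3 × 830 = 0.30212 m
1090–1290 m: 2.6×10⁻⁴ × 200 × 0.41 = 0.02132 m
Layer 4: 1.7×10⁻⁴ × 0.68 × 510 = 0.058956 m
0.41 × 1400 × 1.6×10⁻⁴ = 0.09184 m
Δh = 0.12350 + 0.30212 + 0.02132 + 0.058956 + 0.09184 = 0.597736 m

600 mm of thermosteric rise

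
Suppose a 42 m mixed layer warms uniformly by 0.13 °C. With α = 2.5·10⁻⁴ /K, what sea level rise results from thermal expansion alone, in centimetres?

0.137 cm of thermosteric rise

Δh = αΔT·H = 2.5×10⁻⁴ × 0.13 × 42 = 0.001365 m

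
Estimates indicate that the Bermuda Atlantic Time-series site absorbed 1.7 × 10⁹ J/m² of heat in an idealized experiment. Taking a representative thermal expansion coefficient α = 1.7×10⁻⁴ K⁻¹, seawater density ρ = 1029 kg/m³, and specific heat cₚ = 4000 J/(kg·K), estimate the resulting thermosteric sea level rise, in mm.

70.2 mm

Δh = αQ/(ρcₚ) = 1.7×10⁻⁴ × 1.7×10⁹ / (1029 × 4000) ≈ 0.070214 m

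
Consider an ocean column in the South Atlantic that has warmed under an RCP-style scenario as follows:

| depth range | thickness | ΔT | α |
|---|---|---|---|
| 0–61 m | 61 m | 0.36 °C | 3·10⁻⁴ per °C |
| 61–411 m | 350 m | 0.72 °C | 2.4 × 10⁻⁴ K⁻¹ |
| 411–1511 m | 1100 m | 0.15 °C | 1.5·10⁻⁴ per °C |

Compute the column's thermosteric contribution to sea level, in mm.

Layer 1: 3×10⁻⁴ × 61 × 0.36 = 0.006588 m
61–411 m: 350 × 0.72 × 2.4×10⁻⁴ = 0.06048 m
0.15 × 1100 × 1.5×10⁻⁴ = 0.02475 m
Δh = 0.006588 + 0.06048 + 0.02475 = 0.091818 m

Δh = 91.8 mm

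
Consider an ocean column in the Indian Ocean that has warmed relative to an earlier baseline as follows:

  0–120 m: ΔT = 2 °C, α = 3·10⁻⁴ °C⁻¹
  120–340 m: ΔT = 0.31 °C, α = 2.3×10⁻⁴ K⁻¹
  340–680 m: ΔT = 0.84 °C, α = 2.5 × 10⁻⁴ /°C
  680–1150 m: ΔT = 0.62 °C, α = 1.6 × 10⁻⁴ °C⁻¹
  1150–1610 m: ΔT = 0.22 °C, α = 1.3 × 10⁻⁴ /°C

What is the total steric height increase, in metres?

Layer 1: 3×10⁻⁴ × 120 × 2 = 0.07200 m
120–340 m: 0.31 × 2.3×10⁻⁴ × 220 = 0.015686 m
2.5×10⁻⁴ × 0.84 × 340 = 0.07140 m
470 × 0.62 × 1.6×10⁻⁴ = 0.046624 m
Layer 5: 1.3×10⁻⁴ × 460 × 0.22 = 0.013156 m
Δh = 0.07200 + 0.015686 + 0.07140 + 0.046624 + 0.013156 = 0.218866 m

0.22 m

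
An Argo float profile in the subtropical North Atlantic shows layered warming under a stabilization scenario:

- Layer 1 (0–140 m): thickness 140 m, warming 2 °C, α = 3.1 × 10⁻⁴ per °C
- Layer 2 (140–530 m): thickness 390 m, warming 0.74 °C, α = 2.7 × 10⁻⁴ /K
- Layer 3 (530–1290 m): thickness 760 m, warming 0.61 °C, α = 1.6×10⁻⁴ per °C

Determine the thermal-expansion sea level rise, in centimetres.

Δh = 23.9 cm

2 × 140 × 3.1×10⁻⁴ = 0.08680 m
0.74 × 390 × 2.7×10⁻⁴ = 0.077922 m
1.6×10⁻⁴ × 0.61 × 760 = 0.074176 m
Δh = 0.08680 + 0.077922 + 0.074176 = 0.238898 m ≈ 23.9 cm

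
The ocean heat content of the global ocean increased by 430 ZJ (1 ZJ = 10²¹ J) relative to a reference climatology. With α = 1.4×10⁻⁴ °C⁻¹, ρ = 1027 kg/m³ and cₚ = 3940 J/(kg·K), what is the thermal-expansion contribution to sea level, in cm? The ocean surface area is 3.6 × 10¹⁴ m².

about 4.13 cm

Per unit area: Q = 430×10²¹ / (3.6×10¹⁴) ≈ 1.194×10⁹ J/m²
Δh = αQ/(ρcₚ) = 1.4×10⁻⁴ × 1.194×10⁹ / (1027 × 3940) ≈ 0.041311 m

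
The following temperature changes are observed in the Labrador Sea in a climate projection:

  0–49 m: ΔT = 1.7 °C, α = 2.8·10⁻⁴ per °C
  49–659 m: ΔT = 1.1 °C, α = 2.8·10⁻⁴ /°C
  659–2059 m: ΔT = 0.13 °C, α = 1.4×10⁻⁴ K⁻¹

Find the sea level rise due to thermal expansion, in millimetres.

Δh = 237 mm

0–49 m: 49 × 1.7 × 2.8×10⁻⁴ = 0.023324 m
49–659 m: 2.8×10⁻⁴ × 1.1 × 610 = 0.18788 m
Layer 3: 0.13 × 1.4×10⁻⁴ × 1400 = 0.02548 m
Δh = 0.023324 + 0.18788 + 0.02548 = 0.236684 m ≈ 237 mm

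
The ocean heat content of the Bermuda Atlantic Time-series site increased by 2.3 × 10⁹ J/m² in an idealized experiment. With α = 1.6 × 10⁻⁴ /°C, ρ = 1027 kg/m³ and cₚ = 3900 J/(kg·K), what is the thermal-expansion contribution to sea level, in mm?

Δh = αQ/(ρcₚ) = 1.6×10⁻⁴ × 2.3×10⁹ / (1027 × 3900) ≈ 0.091878 m

about 92 mm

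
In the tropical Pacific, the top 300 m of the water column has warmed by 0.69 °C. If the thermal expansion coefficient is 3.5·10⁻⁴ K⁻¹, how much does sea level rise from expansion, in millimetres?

Δh = 72.5 mm

Δh = αΔT·H = 3.5×10⁻⁴ × 0.69 × 300 = 0.07245 m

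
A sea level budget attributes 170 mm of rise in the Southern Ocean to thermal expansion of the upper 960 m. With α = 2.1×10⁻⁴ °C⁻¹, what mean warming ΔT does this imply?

ΔT = Δh/(αH) = 0.17 / (2.1×10⁻⁴ × 960) ≈ 0.8433 K

about 0.843 K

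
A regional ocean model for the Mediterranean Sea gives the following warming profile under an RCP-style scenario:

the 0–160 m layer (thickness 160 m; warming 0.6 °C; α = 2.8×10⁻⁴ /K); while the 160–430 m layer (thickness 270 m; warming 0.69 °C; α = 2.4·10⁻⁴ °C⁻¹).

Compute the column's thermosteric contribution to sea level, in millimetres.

Δh ≈ 71.6 mm

160 × 2.8×10⁻⁴ × 0.6 = 0.02688 m
270 × 2.4×10⁻⁴ × 0.69 = 0.044712 m
Δh = 0.02688 + 0.044712 = 0.071592 m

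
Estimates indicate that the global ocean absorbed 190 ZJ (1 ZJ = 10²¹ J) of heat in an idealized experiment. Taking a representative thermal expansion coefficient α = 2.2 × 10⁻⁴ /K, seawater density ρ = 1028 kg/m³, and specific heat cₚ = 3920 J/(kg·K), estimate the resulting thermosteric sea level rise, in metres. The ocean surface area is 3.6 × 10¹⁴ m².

0.0288 m

Per unit area: Q = 190×10²¹ / (3.6×10¹⁴) ≈ 5.278×10⁸ J/m²
Δh = αQ/(ρcₚ) = 2.2×10⁻⁴ × 5.278×10⁸ / (1028 × 3920) ≈ 0.028815 m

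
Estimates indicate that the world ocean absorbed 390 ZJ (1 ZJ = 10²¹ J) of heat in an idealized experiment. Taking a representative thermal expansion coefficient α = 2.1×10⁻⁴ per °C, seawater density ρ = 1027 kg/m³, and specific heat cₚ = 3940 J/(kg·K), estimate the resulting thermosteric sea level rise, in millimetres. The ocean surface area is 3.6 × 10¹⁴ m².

Per unit area: Q = 390×10²¹ / (3.6×10¹⁴) ≈ 1.083×10⁹ J/m²
Δh = αQ/(ρcₚ) = 2.1×10⁻⁴ × 1.083×10⁹ / (1027 × 3940) ≈ 0.056206 m

about 56 mm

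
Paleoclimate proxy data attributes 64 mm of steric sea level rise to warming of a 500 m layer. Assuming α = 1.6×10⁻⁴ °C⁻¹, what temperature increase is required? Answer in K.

ΔT ≈ 0.800 K

ΔT = Δh/(αH) = 0.064 / (1.6×10⁻⁴ × 500) = 0.8000 K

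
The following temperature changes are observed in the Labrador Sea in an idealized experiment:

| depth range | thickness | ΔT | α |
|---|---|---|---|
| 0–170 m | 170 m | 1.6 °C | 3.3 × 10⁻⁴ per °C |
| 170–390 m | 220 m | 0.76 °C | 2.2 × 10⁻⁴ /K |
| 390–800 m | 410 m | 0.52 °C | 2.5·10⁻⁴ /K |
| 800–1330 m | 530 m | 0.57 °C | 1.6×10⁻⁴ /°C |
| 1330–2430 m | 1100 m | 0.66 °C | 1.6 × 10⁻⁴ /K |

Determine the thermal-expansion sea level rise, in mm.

Layer 1: 1.6 × 170 × 3.3×10⁻⁴ = 0.08976 m
Layer 2: 220 × 2.2×10⁻⁴ × 0.76 = 0.036784 m
390–800 m: 0.52 × 410 × 2.5×10⁻⁴ = 0.05330 m
Layer 4: 530 × 0.57 × 1.6×10⁻⁴ = 0.048336 m
1.6×10⁻⁴ × 1100 × 0.66 = 0.11616 m
Δh = 0.08976 + 0.036784 + 0.05330 + 0.048336 + 0.11616 = 0.34434 m

Δh ≈ 344 mm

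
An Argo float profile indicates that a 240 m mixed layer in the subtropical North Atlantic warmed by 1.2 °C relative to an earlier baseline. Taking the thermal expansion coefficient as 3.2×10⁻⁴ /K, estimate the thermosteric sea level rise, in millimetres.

Δh ≈ 92.2 mm

Δh = αΔT·H = 3.2×10⁻⁴ × 1.2 × 240 = 0.09216 m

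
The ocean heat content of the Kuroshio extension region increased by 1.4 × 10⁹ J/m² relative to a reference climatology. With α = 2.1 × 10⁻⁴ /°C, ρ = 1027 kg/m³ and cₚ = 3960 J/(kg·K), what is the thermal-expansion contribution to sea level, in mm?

Δh = αQ/(ρcₚ) = 2.1×10⁻⁴ × 1.4×10⁹ / (1027 × 3960) ≈ 0.072291 m

72 mm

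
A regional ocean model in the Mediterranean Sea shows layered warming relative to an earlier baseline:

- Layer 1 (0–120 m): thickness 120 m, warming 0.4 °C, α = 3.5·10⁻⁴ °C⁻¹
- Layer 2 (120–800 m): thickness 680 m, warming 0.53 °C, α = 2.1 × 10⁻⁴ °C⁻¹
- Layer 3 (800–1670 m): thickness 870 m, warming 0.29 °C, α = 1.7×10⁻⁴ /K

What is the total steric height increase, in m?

0–120 m: 3.5×10⁻⁴ × 120 × 0.4 = 0.01680 m
Layer 2: 0.53 × 680 × 2.1×10⁻⁴ = 0.075684 m
Layer 3: 1.7×10⁻⁴ × 0.29 × 870 = 0.042891 m
Δh = 0.01680 + 0.075684 + 0.042891 = 0.135375 m ≈ 0.135 m

about 0.135 m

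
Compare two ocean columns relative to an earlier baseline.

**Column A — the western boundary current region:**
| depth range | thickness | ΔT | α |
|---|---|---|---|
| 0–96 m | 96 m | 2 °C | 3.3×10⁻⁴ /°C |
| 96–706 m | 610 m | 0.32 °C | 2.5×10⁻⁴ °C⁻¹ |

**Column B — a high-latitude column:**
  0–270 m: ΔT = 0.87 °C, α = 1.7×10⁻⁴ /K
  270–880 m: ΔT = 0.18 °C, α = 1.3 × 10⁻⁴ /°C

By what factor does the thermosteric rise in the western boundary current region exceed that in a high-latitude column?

≈ 2.1×

A Layer 1: 96 × 2 × 3.3×10⁻⁴ = 0.06336 m
A Layer 2: 0.32 × 610 × 2.5×10⁻⁴ = 0.04880 m
A total: 0.11216 m
B 0–270 m: 270 × 1.7×10⁻⁴ × 0.87 = 0.039933 m
B 270–880 m: 0.18 × 610 × 1.3×10⁻⁴ = 0.014274 m
B total: 0.054207 m
Ratio: 0.11216 / 0.054207 ≈ 2.069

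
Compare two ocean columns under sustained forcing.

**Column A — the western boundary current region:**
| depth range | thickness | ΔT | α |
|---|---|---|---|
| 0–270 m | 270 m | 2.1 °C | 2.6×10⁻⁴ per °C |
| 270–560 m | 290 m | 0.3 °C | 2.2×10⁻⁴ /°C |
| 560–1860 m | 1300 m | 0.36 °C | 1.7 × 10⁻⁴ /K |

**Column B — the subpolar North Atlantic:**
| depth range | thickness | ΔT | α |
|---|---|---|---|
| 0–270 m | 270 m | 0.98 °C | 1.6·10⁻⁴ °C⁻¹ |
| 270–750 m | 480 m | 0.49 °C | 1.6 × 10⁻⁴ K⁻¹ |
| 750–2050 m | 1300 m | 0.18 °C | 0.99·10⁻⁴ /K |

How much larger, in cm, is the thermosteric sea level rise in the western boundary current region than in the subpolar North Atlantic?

A Layer 1: 2.1 × 270 × 2.6×10⁻⁴ = 0.14742 m
A 0.3 × 290 × 2.2×10⁻⁴ = 0.01914 m
A 0.36 × 1.7×10⁻⁴ × 1300 = 0.07956 m
A total: 0.24612 m
B Layer 1: 0.98 × 1.6×10⁻⁴ × 270 = 0.042336 m
B Layer 2: 480 × 1.6×10⁻⁴ × 0.49 = 0.037632 m
B Layer 3: 1300 × 0.18 × 0.99×10⁻⁴ = 0.023166 m
B total: 0.103134 m
Difference: 0.24612 − 0.103134 = 0.142986 m

14 cm larger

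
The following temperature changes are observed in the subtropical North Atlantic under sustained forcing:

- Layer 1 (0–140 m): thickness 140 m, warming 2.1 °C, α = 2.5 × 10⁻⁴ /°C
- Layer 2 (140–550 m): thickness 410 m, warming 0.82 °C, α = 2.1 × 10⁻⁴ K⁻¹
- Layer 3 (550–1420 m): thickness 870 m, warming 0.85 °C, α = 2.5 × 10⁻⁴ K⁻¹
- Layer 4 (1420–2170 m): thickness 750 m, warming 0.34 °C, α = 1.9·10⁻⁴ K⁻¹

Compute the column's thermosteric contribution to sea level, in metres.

2.5×10⁻⁴ × 140 × 2.1 = 0.07350 m
0.82 × 2.1×10⁻⁴ × 410 = 0.070602 m
2.5×10⁻⁴ × 870 × 0.85 = 0.184875 m
1420–2170 m: 0.34 × 1.9×10⁻⁴ × 750 = 0.04845 m
Δh = 0.07350 + 0.070602 + 0.184875 + 0.04845 = 0.377427 m

about 0.38 m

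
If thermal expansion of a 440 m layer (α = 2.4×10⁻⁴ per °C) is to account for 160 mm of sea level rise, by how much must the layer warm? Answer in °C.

1.52 °C

ΔT = Δh/(αH) = 0.16 / (2.4×10⁻⁴ × 440) ≈ 1.515 °C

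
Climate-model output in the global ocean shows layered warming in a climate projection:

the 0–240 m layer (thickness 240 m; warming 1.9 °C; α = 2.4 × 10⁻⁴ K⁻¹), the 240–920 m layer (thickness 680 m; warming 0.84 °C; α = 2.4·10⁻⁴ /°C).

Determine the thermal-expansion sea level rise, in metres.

Layer 1: 240 × 1.9 × 2.4×10⁻⁴ = 0.10944 m
240–920 m: 0.84 × 2.4×10⁻⁴ × 680 = 0.137088 m
Δh = 0.10944 + 0.137088 = 0.246528 m

0.247 m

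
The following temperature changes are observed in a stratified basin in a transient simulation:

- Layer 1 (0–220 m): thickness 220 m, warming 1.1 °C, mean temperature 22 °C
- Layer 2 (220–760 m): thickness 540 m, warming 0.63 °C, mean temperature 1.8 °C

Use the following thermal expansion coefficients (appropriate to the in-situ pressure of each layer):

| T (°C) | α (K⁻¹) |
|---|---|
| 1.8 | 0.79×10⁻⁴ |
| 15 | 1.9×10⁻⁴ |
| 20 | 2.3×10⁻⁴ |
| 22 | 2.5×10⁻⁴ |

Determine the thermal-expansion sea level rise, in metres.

Layer 1 at 22 °C → α = 2.5×10⁻⁴ K⁻¹
Layer 2 at 1.8 °C → α = 0.79×10⁻⁴ K⁻¹
0–220 m: 220 × 1.1 × 2.5×10⁻⁴ = 0.06050 m
0.79×10⁻⁴ × 540 × 0.63 = 0.0268758 m
Δh = 0.06050 + 0.0268758 = 0.0873758 m

Δh ≈ 0.087 m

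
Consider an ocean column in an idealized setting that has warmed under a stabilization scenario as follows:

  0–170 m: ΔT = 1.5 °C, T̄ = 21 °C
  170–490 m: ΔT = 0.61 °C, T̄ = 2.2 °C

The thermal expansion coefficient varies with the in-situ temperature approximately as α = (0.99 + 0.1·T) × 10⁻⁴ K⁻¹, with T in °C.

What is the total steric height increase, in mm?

Layer 1: α = (0.99 + 0.1×21)×10⁻⁴ = 3.09×10⁻⁴ K⁻¹
Layer 2: α = (0.99 + 0.1×2.2)×10⁻⁴ = 1.21×10⁻⁴ K⁻¹
1.5 × 3.09×10⁻⁴ × 170 = 0.078795 m
Layer 2: 0.61 × 1.21×10⁻⁴ × 320 = 0.0236192 m
Δh = 0.078795 + 0.0236192 = 0.1024142 m ≈ 102 mm

Δh ≈ 102 mm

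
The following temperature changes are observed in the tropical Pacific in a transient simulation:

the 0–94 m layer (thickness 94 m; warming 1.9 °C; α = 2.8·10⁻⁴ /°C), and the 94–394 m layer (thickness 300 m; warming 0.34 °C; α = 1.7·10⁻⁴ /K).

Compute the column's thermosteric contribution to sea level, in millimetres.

Layer 1: 1.9 × 2.8×10⁻⁴ × 94 = 0.050008 m
Layer 2: 1.7×10⁻⁴ × 0.34 × 300 = 0.01734 m
Δh = 0.050008 + 0.01734 = 0.067348 m ≈ 67 mm

about 67 mm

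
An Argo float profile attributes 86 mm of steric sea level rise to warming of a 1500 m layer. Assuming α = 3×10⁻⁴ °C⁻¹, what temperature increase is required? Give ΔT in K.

about 0.19 K

ΔT = Δh/(αH) = 0.086 / (3×10⁻⁴ × 1500) ≈ 0.1911 K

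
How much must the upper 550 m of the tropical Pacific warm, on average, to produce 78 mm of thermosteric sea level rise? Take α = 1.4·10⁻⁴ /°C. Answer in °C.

ΔT = Δh/(αH) = 0.078 / (1.4×10⁻⁴ × 550) ≈ 1.013 °C

about 1.01 °C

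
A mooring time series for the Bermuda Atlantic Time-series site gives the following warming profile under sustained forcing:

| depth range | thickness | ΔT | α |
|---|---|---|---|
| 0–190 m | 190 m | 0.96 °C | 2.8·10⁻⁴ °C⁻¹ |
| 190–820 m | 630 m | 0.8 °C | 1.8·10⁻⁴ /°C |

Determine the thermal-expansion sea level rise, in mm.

about 142 mm

0–190 m: 0.96 × 190 × 2.8×10⁻⁴ = 0.051072 m
630 × 0.8 × 1.8×10⁻⁴ = 0.09072 m
Δh = 0.051072 + 0.09072 = 0.141792 m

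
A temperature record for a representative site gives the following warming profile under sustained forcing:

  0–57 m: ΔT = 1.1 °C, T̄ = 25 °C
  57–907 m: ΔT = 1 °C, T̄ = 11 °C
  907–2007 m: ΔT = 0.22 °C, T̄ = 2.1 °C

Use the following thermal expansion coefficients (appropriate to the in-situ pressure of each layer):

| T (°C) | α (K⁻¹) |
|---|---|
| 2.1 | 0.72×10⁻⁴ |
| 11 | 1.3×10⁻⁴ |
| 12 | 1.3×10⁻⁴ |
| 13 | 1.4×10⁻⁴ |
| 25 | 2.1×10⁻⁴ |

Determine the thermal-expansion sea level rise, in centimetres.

Δh ≈ 14 cm

Layer 1 at 25 °C → α = 2.1×10⁻⁴ K⁻¹
Layer 2 at 11 °C → α = 1.3×10⁻⁴ K⁻¹
Layer 3 at 2.1 °C → α = 0.72×10⁻⁴ K⁻¹
0–57 m: 57 × 1.1 × 2.1×10⁻⁴ = 0.013167 m
57–907 m: 1 × 850 × 1.3×10⁻⁴ = 0.11050 m
Layer 3: 0.72×10⁻⁴ × 0.22 × 1100 = 0.017424 m
Δh = 0.013167 + 0.11050 + 0.017424 = 0.141091 m ≈ 14 cm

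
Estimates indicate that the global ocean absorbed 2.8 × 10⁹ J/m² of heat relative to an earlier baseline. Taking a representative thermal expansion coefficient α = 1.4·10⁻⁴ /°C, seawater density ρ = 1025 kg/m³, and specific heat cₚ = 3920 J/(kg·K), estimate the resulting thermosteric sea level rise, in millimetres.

Δh = αQ/(ρcₚ) = 1.4×10⁻⁴ × 2.8×10⁹ / (1025 × 3920) ≈ 0.097561 m

97.6 mm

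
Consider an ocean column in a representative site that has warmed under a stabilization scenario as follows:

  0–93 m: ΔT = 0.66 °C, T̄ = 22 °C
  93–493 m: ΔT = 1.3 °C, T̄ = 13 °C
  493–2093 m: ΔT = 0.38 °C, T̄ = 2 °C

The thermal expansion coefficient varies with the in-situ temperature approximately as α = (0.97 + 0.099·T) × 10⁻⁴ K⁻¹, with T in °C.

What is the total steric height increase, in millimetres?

Layer 1: α = (0.97 + 0.099×22)×10⁻⁴ = 3.148×10⁻⁴ K⁻¹
Layer 2: α = (0.97 + 0.099×13)×10⁻⁴ = 2.257×10⁻⁴ K⁻¹
Layer 3: α = (0.97 + 0.099×2)×10⁻⁴ = 1.168×10⁻⁴ K⁻¹
0–93 m: 3.148×10⁻⁴ × 0.66 × 93 = 0.019322424 m
Layer 2: 1.3 × 400 × 2.257×10⁻⁴ = 0.117364 m
0.38 × 1.168×10⁻⁴ × 1600 = 0.0710144 m
Δh = 0.019322424 + 0.117364 + 0.0710144 = 0.207700824 m

208 mm of thermosteric rise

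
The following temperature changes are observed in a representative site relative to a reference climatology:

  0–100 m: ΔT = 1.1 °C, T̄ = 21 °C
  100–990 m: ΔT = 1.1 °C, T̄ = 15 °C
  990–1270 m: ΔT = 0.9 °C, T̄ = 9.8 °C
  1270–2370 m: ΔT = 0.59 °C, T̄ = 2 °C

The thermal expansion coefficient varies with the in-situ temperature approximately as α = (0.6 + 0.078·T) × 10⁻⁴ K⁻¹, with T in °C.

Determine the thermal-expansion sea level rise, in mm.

Layer 1: α = (0.6 + 0.078×21)×10⁻⁴ = 2.238×10⁻⁴ K⁻¹
Layer 2: α = (0.6 + 0.078×15)×10⁻⁴ = 1.77×10⁻⁴ K⁻¹
Layer 3: α = (0.6 + 0.078×9.8)×10⁻⁴ = 1.3644×10⁻⁴ K⁻¹
Layer 4: α = (0.6 + 0.078×2)×10⁻⁴ = 0.756×10⁻⁴ K⁻¹
Layer 1: 100 × 1.1 × 2.238×10⁻⁴ = 0.024618 m
100–990 m: 890 × 1.1 × 1.77×10⁻⁴ = 0.173283 m
990–1270 m: 280 × 0.9 × 1.3644×10⁻⁴ = 0.03438288 m
Layer 4: 1100 × 0.59 × 0.756×10⁻⁴ = 0.0490644 m
Δh = 0.024618 + 0.173283 + 0.03438288 + 0.0490644 = 0.28134828 m ≈ 281 mm

about 281 mm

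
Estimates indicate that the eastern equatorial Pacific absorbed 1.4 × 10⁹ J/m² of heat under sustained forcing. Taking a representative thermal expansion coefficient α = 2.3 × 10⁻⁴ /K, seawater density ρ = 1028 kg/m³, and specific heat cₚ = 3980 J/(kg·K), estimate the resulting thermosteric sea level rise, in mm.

Δh = αQ/(ρcₚ) = 2.3×10⁻⁴ × 1.4×10⁹ / (1028 × 3980) ≈ 0.078701 m

Δh = 79 mm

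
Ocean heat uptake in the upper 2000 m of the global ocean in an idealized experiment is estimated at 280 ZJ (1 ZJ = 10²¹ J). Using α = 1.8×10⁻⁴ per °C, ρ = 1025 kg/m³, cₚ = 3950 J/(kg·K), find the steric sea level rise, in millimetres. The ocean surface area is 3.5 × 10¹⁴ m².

Per unit area: Q = 280×10²¹ / (3.5×10¹⁴) = 8×10⁸ J/m²
Δh = αQ/(ρcₚ) = 1.8×10⁻⁴ × 8×10⁸ / (1025 × 3950) ≈ 0.035567 m

Δh = 35.6 mm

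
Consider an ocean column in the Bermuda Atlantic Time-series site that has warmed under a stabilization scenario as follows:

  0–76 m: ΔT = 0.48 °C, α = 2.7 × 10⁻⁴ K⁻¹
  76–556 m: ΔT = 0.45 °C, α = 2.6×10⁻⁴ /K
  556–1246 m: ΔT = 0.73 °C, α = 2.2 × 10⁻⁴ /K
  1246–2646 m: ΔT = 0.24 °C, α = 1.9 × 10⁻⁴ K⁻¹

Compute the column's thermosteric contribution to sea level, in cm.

0–76 m: 2.7×10⁻⁴ × 0.48 × 76 = 0.0098496 m
2.6×10⁻⁴ × 480 × 0.45 = 0.05616 m
Layer 3: 0.73 × 690 × 2.2×10⁻⁴ = 0.110814 m
1246–2646 m: 0.24 × 1.9×10⁻⁴ × 1400 = 0.06384 m
Δh = 0.0098496 + 0.05616 + 0.110814 + 0.06384 = 0.2406636 m

24.1 cm of thermosteric rise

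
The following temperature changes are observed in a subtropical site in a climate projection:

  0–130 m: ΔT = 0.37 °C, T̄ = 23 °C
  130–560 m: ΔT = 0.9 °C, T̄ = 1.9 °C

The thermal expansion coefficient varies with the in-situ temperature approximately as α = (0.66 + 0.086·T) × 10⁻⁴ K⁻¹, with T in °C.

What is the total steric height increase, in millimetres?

Layer 1: α = (0.66 + 0.086×23)×10⁻⁴ = 2.638×10⁻⁴ K⁻¹
Layer 2: α = (0.66 + 0.086×1.9)×10⁻⁴ = 0.8234×10⁻⁴ K⁻¹
0–130 m: 0.37 × 2.638×10⁻⁴ × 130 = 0.01268878 m
130–560 m: 430 × 0.9 × 0.8234×10⁻⁴ = 0.03186558 m
Δh = 0.01268878 + 0.03186558 = 0.04455436 m

45 mm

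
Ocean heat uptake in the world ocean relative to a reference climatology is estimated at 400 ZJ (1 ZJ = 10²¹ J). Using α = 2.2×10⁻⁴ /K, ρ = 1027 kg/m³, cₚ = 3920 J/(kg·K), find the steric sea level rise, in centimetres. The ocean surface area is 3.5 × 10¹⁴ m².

Per unit area: Q = 400×10²¹ / (3.5×10¹⁴) ≈ 1.143×10⁹ J/m²
Δh = αQ/(ρcₚ) = 2.2×10⁻⁴ × 1.143×10⁹ / (1027 × 3920) ≈ 0.062461 m

Δh ≈ 6.25 cm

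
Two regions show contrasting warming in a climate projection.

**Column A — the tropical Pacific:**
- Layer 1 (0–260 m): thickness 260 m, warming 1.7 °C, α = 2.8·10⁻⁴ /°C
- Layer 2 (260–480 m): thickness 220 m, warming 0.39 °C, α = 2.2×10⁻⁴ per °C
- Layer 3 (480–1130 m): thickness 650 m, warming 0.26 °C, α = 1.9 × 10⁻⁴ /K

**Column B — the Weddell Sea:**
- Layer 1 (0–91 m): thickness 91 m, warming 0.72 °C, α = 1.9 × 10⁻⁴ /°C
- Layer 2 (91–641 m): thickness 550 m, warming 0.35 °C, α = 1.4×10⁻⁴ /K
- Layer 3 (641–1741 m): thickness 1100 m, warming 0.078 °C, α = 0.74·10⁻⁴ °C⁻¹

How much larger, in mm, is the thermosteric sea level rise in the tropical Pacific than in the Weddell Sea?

129 mm larger

A Layer 1: 1.7 × 260 × 2.8×10⁻⁴ = 0.12376 m
A 0.39 × 2.2×10⁻⁴ × 220 = 0.018876 m
A 480–1130 m: 650 × 1.9×10⁻⁴ × 0.26 = 0.03211 m
A total: 0.174746 m
B Layer 1: 91 × 1.9×10⁻⁴ × 0.72 = 0.0124488 m
B 550 × 1.4×10⁻⁴ × 0.35 = 0.02695 m
B 641–1741 m: 0.078 × 0.74×10⁻⁴ × 1100 = 0.0063492 m
B total: 0.045748 m
Difference: 0.174746 − 0.045748 = 0.128998 m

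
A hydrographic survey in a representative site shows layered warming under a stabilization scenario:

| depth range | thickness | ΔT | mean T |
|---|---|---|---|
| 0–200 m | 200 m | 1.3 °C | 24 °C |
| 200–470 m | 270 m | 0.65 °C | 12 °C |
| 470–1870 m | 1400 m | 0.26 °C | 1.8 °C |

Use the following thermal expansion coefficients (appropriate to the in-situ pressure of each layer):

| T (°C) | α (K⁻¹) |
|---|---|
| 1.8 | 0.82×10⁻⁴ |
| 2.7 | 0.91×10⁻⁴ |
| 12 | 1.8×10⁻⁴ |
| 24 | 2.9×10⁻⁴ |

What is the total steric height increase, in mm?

Layer 1 at 24 °C → α = 2.9×10⁻⁴ K⁻¹
Layer 2 at 12 °C → α = 1.8×10⁻⁴ K⁻¹
Layer 3 at 1.8 °C → α = 0.82×10⁻⁴ K⁻¹
0–200 m: 1.3 × 2.9×10⁻⁴ × 200 = 0.07540 m
270 × 0.65 × 1.8×10⁻⁴ = 0.03159 m
470–1870 m: 0.26 × 0.82×10⁻⁴ × 1400 = 0.029848 m
Δh = 0.07540 + 0.03159 + 0.029848 = 0.136838 m

Δh = 137 mm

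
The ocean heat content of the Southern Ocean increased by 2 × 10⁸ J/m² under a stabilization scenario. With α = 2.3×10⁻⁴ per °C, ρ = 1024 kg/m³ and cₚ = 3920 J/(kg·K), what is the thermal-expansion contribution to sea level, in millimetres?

Δh = αQ/(ρcₚ) = 2.3×10⁻⁴ × 2×10⁸ / (1024 × 3920) ≈ 0.01146 m

11 mm of thermosteric rise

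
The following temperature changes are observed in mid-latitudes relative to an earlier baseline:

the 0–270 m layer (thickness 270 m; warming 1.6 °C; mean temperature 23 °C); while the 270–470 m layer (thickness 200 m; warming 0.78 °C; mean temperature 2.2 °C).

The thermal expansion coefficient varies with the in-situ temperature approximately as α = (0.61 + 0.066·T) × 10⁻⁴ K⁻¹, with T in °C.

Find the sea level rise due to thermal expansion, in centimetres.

10.4 cm

Layer 1: α = (0.61 + 0.066×23)×10⁻⁴ = 2.128×10⁻⁴ K⁻¹
Layer 2: α = (0.61 + 0.066×2.2)×10⁻⁴ = 0.7552×10⁻⁴ K⁻¹
0–270 m: 2.128×10⁻⁴ × 1.6 × 270 = 0.0919296 m
Layer 2: 0.7552×10⁻⁴ × 200 × 0.78 = 0.01178112 m
Δh = 0.0919296 + 0.01178112 = 0.10371072 m ≈ 10.4 cm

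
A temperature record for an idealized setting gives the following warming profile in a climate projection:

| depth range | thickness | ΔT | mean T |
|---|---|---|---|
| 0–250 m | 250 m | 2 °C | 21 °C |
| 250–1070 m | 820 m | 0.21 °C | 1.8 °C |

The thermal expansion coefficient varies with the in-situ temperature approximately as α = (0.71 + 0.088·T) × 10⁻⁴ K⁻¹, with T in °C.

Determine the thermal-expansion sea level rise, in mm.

Δh ≈ 143 mm

Layer 1: α = (0.71 + 0.088×21)×10⁻⁴ = 2.558×10⁻⁴ K⁻¹
Layer 2: α = (0.71 + 0.088×1.8)×10⁻⁴ = 0.8684×10⁻⁴ K⁻¹
250 × 2.558×10⁻⁴ × 2 = 0.12790 m
0.8684×10⁻⁴ × 820 × 0.21 = 0.014953848 m
Δh = 0.12790 + 0.014953848 = 0.142853848 m ≈ 143 mm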